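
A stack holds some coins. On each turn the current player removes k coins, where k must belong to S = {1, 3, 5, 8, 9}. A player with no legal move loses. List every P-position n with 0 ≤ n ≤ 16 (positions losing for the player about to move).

G(0) = 0
G(1) = mex{0} = 1
G(2) = mex{1} = 0
G(3) = mex{0,0} = 1
G(4) = mex{1,1} = 0
G(5) = mex{0,0,0} = 1
G(6) = mex{1,1,1} = 0
G(7) = mex{0,0,0} = 1
G(8) = mex{1,1,1,0} = 2
G(9) = mex{2,0,0,1,0} = 3
G(10) = mex{3,1,1,0,1} = 2
G(11) = mex{2,2,0,1,0} = 3
G(12) = mex{3,3,1,0,1} = 2
G(13) = mex{2,2,2,1,0} = 3
G(14) = mex{3,3,3,0,1} = 2
G(15) = mex{2,2,2,1,0} = 3
G(16) = mex{3,3,3,2,1} = 0
P-positions are exactly the n with G(n) = 0.

0, 2, 4, 6, 16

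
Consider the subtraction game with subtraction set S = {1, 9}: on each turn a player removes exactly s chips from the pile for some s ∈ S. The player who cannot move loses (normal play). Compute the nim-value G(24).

0

n :  0  1  2  3  4  5  6  7  8  9 10 11 12 13 14 15 16 17 18 19 20 21 22 23 24
G :  0  1  0  1  0  1  0  1  0  1  0  1  0  1  0  1  0  1  0  1  0  1  0  1  0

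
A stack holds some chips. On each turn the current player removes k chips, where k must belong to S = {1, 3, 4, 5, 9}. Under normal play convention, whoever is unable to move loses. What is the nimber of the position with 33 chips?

1

n :  0  1  2  3  4  5  6  7  8  9 10 11 12 13 14 15 16 17 18 19 20 21 22 23 24 25 26 27 28 29 30 31 32 33
G :  0  1  0  1  2  3  2  3  0  1  0  1  2  3  2  3  0  1  0  1  2  3  2  3  0  1  0  1  2  3  2  3  0  1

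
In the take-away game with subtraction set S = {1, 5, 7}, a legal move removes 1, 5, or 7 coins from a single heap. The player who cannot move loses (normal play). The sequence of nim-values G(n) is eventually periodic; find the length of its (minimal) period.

2

n :  0  1  2  3  4  5  6  7  8  9 10 11 12 13 14
G :  0  1  0  1  0  1  0  1  0  1  0  1  0  1  0
G(n+2) = G(n) holds for n = 0,…,6 (a full window of length max(S) = 7), so the sequence is purely periodic with period 2.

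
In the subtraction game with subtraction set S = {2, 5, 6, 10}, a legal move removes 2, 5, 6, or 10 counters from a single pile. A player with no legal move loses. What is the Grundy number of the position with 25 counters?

1

G(0) = 0
G(1) = mex{} = 0
G(2) = mex{0} = 1
G(3) = mex{0} = 1
G(4) = mex{1} = 0
G(5) = mex{1,0} = 2
G(6) = mex{0,0,0} = 1
G(7) = mex{2,1,0} = 3
G(8) = mex{1,1,1} = 0
G(9) = mex{3,0,1} = 2
G(10) = mex{0,2,0,0} = 1
G(11) = mex{2,1,2,0} = 3
G(12) = mex{1,3,1,1} = 0
G(13) = mex{3,0,3,1} = 2
G(14) = mex{0,2,0,0} = 1
G(15) = mex{2,1,2,2} = 0
G(16) = mex{1,3,1,1} = 0
G(17) = mex{0,0,3,3} = 1
G(18) = mex{0,2,0,0} = 1
G(19) = mex{1,1,2,2} = 0
G(20) = mex{1,0,1,1} = 2
G(21) = mex{0,0,0,3} = 1
G(22) = mex{2,1,0,0} = 3
G(23) = mex{1,1,1,2} = 0
G(24) = mex{3,0,1,1} = 2
G(25) = mex{0,2,0,0} = 1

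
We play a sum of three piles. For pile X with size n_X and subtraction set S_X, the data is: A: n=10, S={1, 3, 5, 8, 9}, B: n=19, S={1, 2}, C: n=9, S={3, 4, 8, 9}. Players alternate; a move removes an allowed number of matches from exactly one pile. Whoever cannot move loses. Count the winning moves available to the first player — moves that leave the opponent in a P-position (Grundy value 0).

0

Pile A, S = {1, 3, 5, 8, 9}:
n :  0  1  2  3  4  5  6  7  8  9 10
G :  0  1  0  1  0  1  0  1  2  3  2
G_A(10) = 2.
Pile B, S = {1, 2}:
G(0) = 0
G(1) = mex{0} = 1
G(2) = mex{1,0} = 2
G(3) = mex{2,1} = 0
G(4) = mex{0,2} = 1
G(5) = mex{1,0} = 2
G(6) = mex{2,1} = 0
G(7) = mex{0,2} = 1
G(8) = mex{1,0} = 2
G(9) = mex{2,1} = 0
G(10) = mex{0,2} = 1
G(11) = mex{1,0} = 2
G(12) = mex{2,1} = 0
G(13) = mex{0,2} = 1
G(14) = mex{1,0} = 2
G(15) = mex{2,1} = 0
G(16) = mex{0,2} = 1
G(17) = mex{1,0} = 2
G(18) = mex{2,1} = 0
G(19) = mex{0,2} = 1
G_B(19) = 1.
Pile C, S = {3, 4, 8, 9}:
G(0) = 0
G(1) = mex{} = 0
G(2) = mex{} = 0
G(3) = mex{0} = 1
G(4) = mex{0,0} = 1
G(5) = mex{0,0} = 1
G(6) = mex{1,0} = 2
G(7) = mex{1,1} = 0
G(8) = mex{1,1,0} = 2
G(9) = mex{2,1,0,0} = 3
G_C(9) = 3.
Combined Grundy value = 2 ⊕ 1 ⊕ 3 = 0.
A winning move leaves total XOR = 0, i.e. changes one component's Grundy value g to g ⊕ X where X is the current total.
Pile A: target g' = 2⊕0 = 2, but every legal move changes the Grundy value (mex property), so 0 moves.
Pile B: target g' = 1⊕0 = 1, but every legal move changes the Grundy value (mex property), so 0 moves.
Pile C: target g' = 3⊕0 = 3, but every legal move changes the Grundy value (mex property), so 0 moves.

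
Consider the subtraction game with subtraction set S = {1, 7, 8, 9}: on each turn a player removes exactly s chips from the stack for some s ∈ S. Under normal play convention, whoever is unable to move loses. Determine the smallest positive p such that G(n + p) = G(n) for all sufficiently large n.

16

n :  0  1  2  3  4  5  6  7  8  9 10 11 12 13 14 15 16 17 18 19 20 21 22 23 24 25 26 27 28 29 30 31 32 33
G :  0  1  0  1  0  1  0  1  2  3  2  3  2  3  2  3  0  1  0  1  0  1  0  1  2  3  2  3  2  3  2  3  0  1
G(n+16) = G(n) holds for n = 0,…,8 (a full window of length max(S) = 9), so the sequence is purely periodic with period 16.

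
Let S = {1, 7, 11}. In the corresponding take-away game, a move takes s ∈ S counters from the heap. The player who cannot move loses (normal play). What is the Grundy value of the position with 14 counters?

0

n :  0  1  2  3  4  5  6  7  8  9 10 11 12 13 14
G :  0  1  0  1  0  1  0  1  0  1  0  1  0  1  0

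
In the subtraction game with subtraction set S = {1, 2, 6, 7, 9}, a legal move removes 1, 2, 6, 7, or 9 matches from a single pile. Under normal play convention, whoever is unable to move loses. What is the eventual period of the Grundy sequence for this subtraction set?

G(0) = 0
G(1) = mex{0} = 1
G(2) = mex{1,0} = 2
G(3) = mex{2,1} = 0
G(4) = mex{0,2} = 1
G(5) = mex{1,0} = 2
G(6) = mex{2,1,0} = 3
G(7) = mex{3,2,1,0} = 4
G(8) = mex{4,3,2,1} = 0
G(9) = mex{0,4,0,2,0} = 1
G(10) = mex{1,0,1,0,1} = 2
G(11) = mex{2,1,2,1,2} = 0
G(12) = mex{0,2,3,2,0} = 1
G(13) = mex{1,0,4,3,1} = 2
G(14) = mex{2,1,0,4,2} = 3
G(15) = mex{3,2,1,0,3} = 4
G(16) = mex{4,3,2,1,4} = 0
G(17) = mex{0,4,0,2,0} = 1
G(18) = mex{1,0,1,0,1} = 2
G(n+8) = G(n) holds for n = 0,…,8 (a full window of length max(S) = 9), so the sequence is purely periodic with period 8.

8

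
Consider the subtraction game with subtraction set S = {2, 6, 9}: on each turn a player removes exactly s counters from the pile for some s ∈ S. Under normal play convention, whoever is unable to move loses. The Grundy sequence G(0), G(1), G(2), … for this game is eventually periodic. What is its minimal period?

15

n :  0  1  2  3  4  5  6  7  8  9 10 11 12 13 14 15 16 17 18 19 20 21 22 23 24 25 26 27 28 29 30 31
G :  0  0  1  1  0  0  1  1  0  2  1  3  0  2  1  0  0  1  1  0  0  1  1  0  2  1  3  0  2  1  0  0
G(n+15) = G(n) holds for n = 0,…,8 (a full window of length max(S) = 9), so the sequence is purely periodic with period 15.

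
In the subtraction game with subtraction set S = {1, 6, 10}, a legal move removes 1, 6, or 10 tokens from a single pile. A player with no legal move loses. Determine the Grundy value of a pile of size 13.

G(0) = 0
G(1) = mex{0} = 1
G(2) = mex{1} = 0
G(3) = mex{0} = 1
G(4) = mex{1} = 0
G(5) = mex{0} = 1
G(6) = mex{1,0} = 2
G(7) = mex{2,1} = 0
G(8) = mex{0,0} = 1
G(9) = mex{1,1} = 0
G(10) = mex{0,0,0} = 1
G(11) = mex{1,1,1} = 0
G(12) = mex{0,2,0} = 1
G(13) = mex{1,0,1} = 2

2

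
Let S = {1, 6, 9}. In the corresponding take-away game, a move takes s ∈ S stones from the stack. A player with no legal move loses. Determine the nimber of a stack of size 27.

G(0) = 0
G(1) = mex{0} = 1
G(2) = mex{1} = 0
G(3) = mex{0} = 1
G(4) = mex{1} = 0
G(5) = mex{0} = 1
G(6) = mex{1,0} = 2
G(7) = mex{2,1} = 0
G(8) = mex{0,0} = 1
G(9) = mex{1,1,0} = 2
G(10) = mex{2,0,1} = 3
G(11) = mex{3,1,0} = 2
G(12) = mex{2,2,1} = 0
G(13) = mex{0,0,0} = 1
G(14) = mex{1,1,1} = 0
G(15) = mex{0,2,2} = 1
G(16) = mex{1,3,0} = 2
G(17) = mex{2,2,1} = 0
G(18) = mex{0,0,2} = 1
G(19) = mex{1,1,3} = 0
G(20) = mex{0,0,2} = 1
G(21) = mex{1,1,0} = 2
G(22) = mex{2,2,1} = 0
G(23) = mex{0,0,0} = 1
G(24) = mex{1,1,1} = 0
G(25) = mex{0,0,2} = 1
G(26) = mex{1,1,0} = 2
G(27) = mex{2,2,1} = 0

0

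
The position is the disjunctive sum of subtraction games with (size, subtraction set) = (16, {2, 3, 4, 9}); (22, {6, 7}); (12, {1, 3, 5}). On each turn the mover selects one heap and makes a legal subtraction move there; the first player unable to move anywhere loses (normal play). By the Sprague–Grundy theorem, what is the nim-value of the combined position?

Heap A, S = {2, 3, 4, 9}:
n :  0  1  2  3  4  5  6  7  8  9 10 11 12 13 14 15 16
G :  0  0  1  1  2  2  0  0  1  1  2  2  0  0  1  1  2
G_A(16) = 2.
Heap B, S = {6, 7}:
n :  0  1  2  3  4  5  6  7  8  9 10 11 12 13 14 15 16 17 18 19 20 21 22
G :  0  0  0  0  0  0  1  1  1  1  1  1  2  0  0  0  0  0  0  1  1  1  1
G_B(22) = 1.
Heap C, S = {1, 3, 5}:
n :  0  1  2  3  4  5  6  7  8  9 10 11 12
G :  0  1  0  1  0  1  0  1  0  1  0  1  0
G_C(12) = 0.
Combined Grundy value = 2 ⊕ 1 ⊕ 0 = 3.

3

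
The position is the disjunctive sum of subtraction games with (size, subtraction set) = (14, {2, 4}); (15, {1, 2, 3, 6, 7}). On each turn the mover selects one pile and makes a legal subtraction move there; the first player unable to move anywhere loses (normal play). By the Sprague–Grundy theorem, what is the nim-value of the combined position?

2

Pile A, S = {2, 4}:
G(0) = 0
G(1) = mex{} = 0
G(2) = mex{0} = 1
G(3) = mex{0} = 1
G(4) = mex{1,0} = 2
G(5) = mex{1,0} = 2
G(6) = mex{2,1} = 0
G(7) = mex{2,1} = 0
G(8) = mex{0,2} = 1
G(9) = mex{0,2} = 1
G(10) = mex{1,0} = 2
G(11) = mex{1,0} = 2
G(12) = mex{2,1} = 0
G(13) = mex{2,1} = 0
G(14) = mex{0,2} = 1
G_A(14) = 1.
Pile B, S = {1, 2, 3, 6, 7}:
n :  0  1  2  3  4  5  6  7  8  9 10 11 12 13 14 15
G :  0  1  2  3  0  1  2  3  0  1  2  3  0  1  2  3
G_B(15) = 3.
Combined Grundy value = 1 ⊕ 3 = 2.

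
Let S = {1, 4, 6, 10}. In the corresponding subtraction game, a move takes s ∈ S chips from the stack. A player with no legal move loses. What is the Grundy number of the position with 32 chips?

2

G(0) = 0
G(1) = mex{0} = 1
G(2) = mex{1} = 0
G(3) = mex{0} = 1
G(4) = mex{1,0} = 2
G(5) = mex{2,1} = 0
G(6) = mex{0,0,0} = 1
G(7) = mex{1,1,1} = 0
G(8) = mex{0,2,0} = 1
G(9) = mex{1,0,1} = 2
G(10) = mex{2,1,2,0} = 3
G(11) = mex{3,0,0,1} = 2
G(12) = mex{2,1,1,0} = 3
G(13) = mex{3,2,0,1} = 4
G(14) = mex{4,3,1,2} = 0
G(15) = mex{0,2,2,0} = 1
G(16) = mex{1,3,3,1} = 0
G(17) = mex{0,4,2,0} = 1
G(18) = mex{1,0,3,1} = 2
G(19) = mex{2,1,4,2} = 0
G(20) = mex{0,0,0,3} = 1
G(21) = mex{1,1,1,2} = 0
G(22) = mex{0,2,0,3} = 1
G(23) = mex{1,0,1,4} = 2
G(24) = mex{2,1,2,0} = 3
G(25) = mex{3,0,0,1} = 2
G(26) = mex{2,1,1,0} = 3
G(27) = mex{3,2,0,1} = 4
G(28) = mex{4,3,1,2} = 0
G(29) = mex{0,2,2,0} = 1
G(30) = mex{1,3,3,1} = 0
G(31) = mex{0,4,2,0} = 1
G(32) = mex{1,0,3,1} = 2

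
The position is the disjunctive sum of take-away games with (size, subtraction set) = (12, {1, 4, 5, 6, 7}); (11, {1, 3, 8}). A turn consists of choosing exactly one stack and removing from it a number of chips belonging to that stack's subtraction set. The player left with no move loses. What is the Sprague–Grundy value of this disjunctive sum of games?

Stack A, S = {1, 4, 5, 6, 7}:
n :  0  1  2  3  4  5  6  7  8  9 10 11 12
G :  0  1  0  1  2  3  2  3  4  5  0  1  0
G_A(12) = 0.
Stack B, S = {1, 3, 8}:
n :  0  1  2  3  4  5  6  7  8  9 10 11
G :  0  1  0  1  0  1  0  1  2  3  2  0
G_B(11) = 0.
Combined Grundy value = 0 ⊕ 0 = 0.

0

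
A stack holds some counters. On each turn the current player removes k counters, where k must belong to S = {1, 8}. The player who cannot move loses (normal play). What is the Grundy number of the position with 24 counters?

0

G(0) = 0
G(1) = mex{0} = 1
G(2) = mex{1} = 0
G(3) = mex{0} = 1
G(4) = mex{1} = 0
G(5) = mex{0} = 1
G(6) = mex{1} = 0
G(7) = mex{0} = 1
G(8) = mex{1,0} = 2
G(9) = mex{2,1} = 0
G(10) = mex{0,0} = 1
G(11) = mex{1,1} = 0
G(12) = mex{0,0} = 1
G(13) = mex{1,1} = 0
G(14) = mex{0,0} = 1
G(15) = mex{1,1} = 0
G(16) = mex{0,2} = 1
G(17) = mex{1,0} = 2
G(18) = mex{2,1} = 0
G(19) = mex{0,0} = 1
G(20) = mex{1,1} = 0
G(21) = mex{0,0} = 1
G(22) = mex{1,1} = 0
G(23) = mex{0,0} = 1
G(24) = mex{1,1} = 0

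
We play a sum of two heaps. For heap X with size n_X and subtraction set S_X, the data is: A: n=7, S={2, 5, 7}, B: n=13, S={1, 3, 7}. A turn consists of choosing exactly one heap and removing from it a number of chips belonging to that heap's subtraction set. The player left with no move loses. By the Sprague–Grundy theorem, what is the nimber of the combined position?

2

Heap A, S = {2, 5, 7}:
n : 0 1 2 3 4 5 6 7
G : 0 0 1 1 0 2 1 3
G_A(7) = 3.
Heap B, S = {1, 3, 7}:
n :  0  1  2  3  4  5  6  7  8  9 10 11 12 13
G :  0  1  0  1  0  1  0  1  0  1  0  1  0  1
G_B(13) = 1.
Combined Grundy value = 3 ⊕ 1 = 2.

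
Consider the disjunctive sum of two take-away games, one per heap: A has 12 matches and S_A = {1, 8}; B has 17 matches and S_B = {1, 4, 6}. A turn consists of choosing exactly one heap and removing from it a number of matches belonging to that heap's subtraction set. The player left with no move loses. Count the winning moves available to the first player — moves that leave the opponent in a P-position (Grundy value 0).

5

Heap A, S = {1, 8}:
n :  0  1  2  3  4  5  6  7  8  9 10 11 12
G :  0  1  0  1  0  1  0  1  2  0  1  0  1
G_A(12) = 1.
Heap B, S = {1, 4, 6}:
G(0) = 0
G(1) = mex{0} = 1
G(2) = mex{1} = 0
G(3) = mex{0} = 1
G(4) = mex{1,0} = 2
G(5) = mex{2,1} = 0
G(6) = mex{0,0,0} = 1
G(7) = mex{1,1,1} = 0
G(8) = mex{0,2,0} = 1
G(9) = mex{1,0,1} = 2
G(10) = mex{2,1,2} = 0
G(11) = mex{0,0,0} = 1
G(12) = mex{1,1,1} = 0
G(13) = mex{0,2,0} = 1
G(14) = mex{1,0,1} = 2
G(15) = mex{2,1,2} = 0
G(16) = mex{0,0,0} = 1
G(17) = mex{1,1,1} = 0
G_B(17) = 0.
Combined Grundy value = 1 ⊕ 0 = 1.
A winning move leaves total XOR = 0, i.e. changes one component's Grundy value g to g ⊕ X where X is the current total.
Heap A: need g' = 1⊕1 = 0. Options: 12−1→G=0, 12−8→G=0. Hits: 2.
Heap B: need g' = 0⊕1 = 1. Options: 17−1→G=1, 17−4→G=1, 17−6→G=1. Hits: 3.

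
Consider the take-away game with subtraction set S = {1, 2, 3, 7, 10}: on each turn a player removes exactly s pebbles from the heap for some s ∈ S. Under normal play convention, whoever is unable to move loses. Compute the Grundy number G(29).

G(0) = 0
G(1) = mex{0} = 1
G(2) = mex{1,0} = 2
G(3) = mex{2,1,0} = 3
G(4) = mex{3,2,1} = 0
G(5) = mex{0,3,2} = 1
G(6) = mex{1,0,3} = 2
G(7) = mex{2,1,0,0} = 3
G(8) = mex{3,2,1,1} = 0
G(9) = mex{0,3,2,2} = 1
G(10) = mex{1,0,3,3,0} = 2
G(11) = mex{2,1,0,0,1} = 3
G(12) = mex{3,2,1,1,2} = 0
G(13) = mex{0,3,2,2,3} = 1
G(14) = mex{1,0,3,3,0} = 2
G(15) = mex{2,1,0,0,1} = 3
G(16) = mex{3,2,1,1,2} = 0
G(17) = mex{0,3,2,2,3} = 1
G(18) = mex{1,0,3,3,0} = 2
G(19) = mex{2,1,0,0,1} = 3
G(20) = mex{3,2,1,1,2} = 0
G(21) = mex{0,3,2,2,3} = 1
G(22) = mex{1,0,3,3,0} = 2
G(23) = mex{2,1,0,0,1} = 3
G(24) = mex{3,2,1,1,2} = 0
G(25) = mex{0,3,2,2,3} = 1
G(26) = mex{1,0,3,3,0} = 2
G(27) = mex{2,1,0,0,1} = 3
G(28) = mex{3,2,1,1,2} = 0
G(29) = mex{0,3,2,2,3} = 1

1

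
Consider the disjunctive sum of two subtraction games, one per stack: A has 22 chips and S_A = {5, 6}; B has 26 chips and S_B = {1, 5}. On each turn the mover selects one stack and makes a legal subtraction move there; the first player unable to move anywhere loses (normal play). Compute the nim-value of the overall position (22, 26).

Stack A, S = {5, 6}:
G(0) = 0
G(1) = mex{} = 0
G(2) = mex{} = 0
G(3) = mex{} = 0
G(4) = mex{} = 0
G(5) = mex{0} = 1
G(6) = mex{0,0} = 1
G(7) = mex{0,0} = 1
G(8) = mex{0,0} = 1
G(9) = mex{0,0} = 1
G(10) = mex{1,0} = 2
G(11) = mex{1,1} = 0
G(12) = mex{1,1} = 0
G(13) = mex{1,1} = 0
G(14) = mex{1,1} = 0
G(15) = mex{2,1} = 0
G(16) = mex{0,2} = 1
G(17) = mex{0,0} = 1
G(18) = mex{0,0} = 1
G(19) = mex{0,0} = 1
G(20) = mex{0,0} = 1
G(21) = mex{1,0} = 2
G(22) = mex{1,1} = 0
G_A(22) = 0.
Stack B, S = {1, 5}:
n :  0  1  2  3  4  5  6  7  8  9 10 11 12 13 14 15 16 17 18 19 20 21 22 23 24 25 26
G :  0  1  0  1  0  1  0  1  0  1  0  1  0  1  0  1  0  1  0  1  0  1  0  1  0  1  0
G_B(26) = 0.
Combined Grundy value = 0 ⊕ 0 = 0.

0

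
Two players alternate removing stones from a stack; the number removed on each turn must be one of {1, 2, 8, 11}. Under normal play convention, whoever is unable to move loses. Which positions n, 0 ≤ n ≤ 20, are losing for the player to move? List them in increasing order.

0, 3, 6, 9, 12, 15, 18

n :  0  1  2  3  4  5  6  7  8  9 10 11 12 13 14 15 16 17 18 19 20
G :  0  1  2  0  1  2  0  1  2  0  1  2  0  1  2  0  1  2  0  1  2
P-positions are exactly the n with G(n) = 0.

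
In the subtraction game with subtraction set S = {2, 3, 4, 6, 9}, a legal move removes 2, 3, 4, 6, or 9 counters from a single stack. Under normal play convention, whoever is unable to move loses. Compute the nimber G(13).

n :  0  1  2  3  4  5  6  7  8  9 10 11 12 13
G :  0  0  1  1  2  2  3  3  0  4  1  5  2  0

0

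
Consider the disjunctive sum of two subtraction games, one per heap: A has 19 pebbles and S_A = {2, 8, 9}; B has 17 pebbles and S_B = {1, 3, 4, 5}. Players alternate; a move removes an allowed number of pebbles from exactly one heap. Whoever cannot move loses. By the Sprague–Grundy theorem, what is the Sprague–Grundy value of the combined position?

3

Heap A, S = {2, 8, 9}:
G(0) = 0
G(1) = mex{} = 0
G(2) = mex{0} = 1
G(3) = mex{0} = 1
G(4) = mex{1} = 0
G(5) = mex{1} = 0
G(6) = mex{0} = 1
G(7) = mex{0} = 1
G(8) = mex{1,0} = 2
G(9) = mex{1,0,0} = 2
G(10) = mex{2,1,0} = 3
G(11) = mex{2,1,1} = 0
G(12) = mex{3,0,1} = 2
G(13) = mex{0,0,0} = 1
G(14) = mex{2,1,0} = 3
G(15) = mex{1,1,1} = 0
G(16) = mex{3,2,1} = 0
G(17) = mex{0,2,2} = 1
G(18) = mex{0,3,2} = 1
G(19) = mex{1,0,3} = 2
G_A(19) = 2.
Heap B, S = {1, 3, 4, 5}:
G(0) = 0
G(1) = mex{0} = 1
G(2) = mex{1} = 0
G(3) = mex{0,0} = 1
G(4) = mex{1,1,0} = 2
G(5) = mex{2,0,1,0} = 3
G(6) = mex{3,1,0,1} = 2
G(7) = mex{2,2,1,0} = 3
G(8) = mex{3,3,2,1} = 0
G(9) = mex{0,2,3,2} = 1
G(10) = mex{1,3,2,3} = 0
G(11) = mex{0,0,3,2} = 1
G(12) = mex{1,1,0,3} = 2
G(13) = mex{2,0,1,0} = 3
G(14) = mex{3,1,0,1} = 2
G(15) = mex{2,2,1,0} = 3
G(16) = mex{3,3,2,1} = 0
G(17) = mex{0,2,3,2} = 1
G_B(17) = 1.
Combined Grundy value = 2 ⊕ 1 = 3.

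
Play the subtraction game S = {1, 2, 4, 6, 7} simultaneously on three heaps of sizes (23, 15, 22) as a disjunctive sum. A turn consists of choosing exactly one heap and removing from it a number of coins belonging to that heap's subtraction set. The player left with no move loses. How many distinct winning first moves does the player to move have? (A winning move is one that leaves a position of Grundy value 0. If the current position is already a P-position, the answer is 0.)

1

All heaps use S = {1, 2, 4, 6, 7}:
G(0) = 0
G(1) = mex{0} = 1
G(2) = mex{1,0} = 2
G(3) = mex{2,1} = 0
G(4) = mex{0,2,0} = 1
G(5) = mex{1,0,1} = 2
G(6) = mex{2,1,2,0} = 3
G(7) = mex{3,2,0,1,0} = 4
G(8) = mex{4,3,1,2,1} = 0
G(9) = mex{0,4,2,0,2} = 1
G(10) = mex{1,0,3,1,0} = 2
G(11) = mex{2,1,4,2,1} = 0
G(12) = mex{0,2,0,3,2} = 1
G(13) = mex{1,0,1,4,3} = 2
G(14) = mex{2,1,2,0,4} = 3
G(15) = mex{3,2,0,1,0} = 4
G(16) = mex{4,3,1,2,1} = 0
G(17) = mex{0,4,2,0,2} = 1
G(18) = mex{1,0,3,1,0} = 2
G(19) = mex{2,1,4,2,1} = 0
G(20) = mex{0,2,0,3,2} = 1
G(21) = mex{1,0,1,4,3} = 2
G(22) = mex{2,1,2,0,4} = 3
G(23) = mex{3,2,0,1,0} = 4
Heap A: G(23) = 4.
Heap B: G(15) = 4.
Heap C: G(22) = 3.
Combined Grundy value = 4 ⊕ 4 ⊕ 3 = 3.
A winning move leaves total XOR = 0, i.e. changes one component's Grundy value g to g ⊕ X where X is the current total.
Heap A: need g' = 4⊕3 = 7. Options: 23−1→G=3, 23−2→G=2, 23−4→G=0, 23−6→G=1, 23−7→G=0. Hits: 0.
Heap B: need g' = 4⊕3 = 7. Options: 15−1→G=3, 15−2→G=2, 15−4→G=0, 15−6→G=1, 15−7→G=0. Hits: 0.
Heap C: need g' = 3⊕3 = 0. Options: 22−1→G=2, 22−2→G=1, 22−4→G=2, 22−6→G=0, 22−7→G=4. Hits: 1.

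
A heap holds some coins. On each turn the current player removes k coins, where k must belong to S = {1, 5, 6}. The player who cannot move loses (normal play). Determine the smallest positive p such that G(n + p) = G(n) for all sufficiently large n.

11

n :  0  1  2  3  4  5  6  7  8  9 10 11 12 13 14 15 16 17 18 19 20 21 22 23
G :  0  1  0  1  0  1  2  3  2  3  2  0  1  0  1  0  1  2  3  2  3  2  0  1
G(n+11) = G(n) holds for n = 0,…,5 (a full window of length max(S) = 6), so the sequence is purely periodic with period 11.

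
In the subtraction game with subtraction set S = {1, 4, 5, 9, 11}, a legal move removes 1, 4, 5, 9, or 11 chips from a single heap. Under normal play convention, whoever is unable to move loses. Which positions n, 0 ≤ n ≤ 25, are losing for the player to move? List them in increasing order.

n :  0  1  2  3  4  5  6  7  8  9 10 11 12 13 14 15 16 17 18 19 20 21 22 23 24 25
G :  0  1  0  1  2  3  2  3  0  1  0  1  2  3  2  3  0  1  0  1  2  3  2  3  0  1
P-positions are exactly the n with G(n) = 0.

0, 2, 8, 10, 16, 18, 24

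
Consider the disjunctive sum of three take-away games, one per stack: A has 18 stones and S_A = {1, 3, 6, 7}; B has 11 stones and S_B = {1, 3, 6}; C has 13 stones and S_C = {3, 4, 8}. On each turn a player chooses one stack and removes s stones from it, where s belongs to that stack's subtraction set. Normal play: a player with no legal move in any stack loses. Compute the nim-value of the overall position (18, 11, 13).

Stack A, S = {1, 3, 6, 7}:
n :  0  1  2  3  4  5  6  7  8  9 10 11 12 13 14 15 16 17 18
G :  0  1  0  1  0  1  2  3  2  3  2  3  0  1  0  1  0  1  2
G_A(18) = 2.
Stack B, S = {1, 3, 6}:
G(0) = 0
G(1) = mex{0} = 1
G(2) = mex{1} = 0
G(3) = mex{0,0} = 1
G(4) = mex{1,1} = 0
G(5) = mex{0,0} = 1
G(6) = mex{1,1,0} = 2
G(7) = mex{2,0,1} = 3
G(8) = mex{3,1,0} = 2
G(9) = mex{2,2,1} = 0
G(10) = mex{0,3,0} = 1
G(11) = mex{1,2,1} = 0
G_B(11) = 0.
Stack C, S = {3, 4, 8}:
G(0) = 0
G(1) = mex{} = 0
G(2) = mex{} = 0
G(3) = mex{0} = 1
G(4) = mex{0,0} = 1
G(5) = mex{0,0} = 1
G(6) = mex{1,0} = 2
G(7) = mex{1,1} = 0
G(8) = mex{1,1,0} = 2
G(9) = mex{2,1,0} = 3
G(10) = mex{0,2,0} = 1
G(11) = mex{2,0,1} = 3
G(12) = mex{3,2,1} = 0
G(13) = mex{1,3,1} = 0
G_C(13) = 0.
Combined Grundy value = 2 ⊕ 0 ⊕ 0 = 2.

2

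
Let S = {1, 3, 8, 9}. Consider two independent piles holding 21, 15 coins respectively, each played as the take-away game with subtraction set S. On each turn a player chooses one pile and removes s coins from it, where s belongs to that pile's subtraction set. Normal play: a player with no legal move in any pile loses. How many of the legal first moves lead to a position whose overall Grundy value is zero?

2

All piles use S = {1, 3, 8, 9}:
n :  0  1  2  3  4  5  6  7  8  9 10 11 12 13 14 15 16 17 18 19 20 21
G :  0  1  0  1  0  1  0  1  2  3  2  3  2  3  2  3  0  1  0  1  0  1
Pile A: G(21) = 1.
Pile B: G(15) = 3.
Combined Grundy value = 1 ⊕ 3 = 2.
A winning move leaves total XOR = 0, i.e. changes one component's Grundy value g to g ⊕ X where X is the current total.
Pile A: need g' = 1⊕2 = 3. Options: 21−1→G=0, 21−3→G=0, 21−8→G=3, 21−9→G=2. Hits: 1.
Pile B: need g' = 3⊕2 = 1. Options: 15−1→G=2, 15−3→G=2, 15−8→G=1, 15−9→G=0. Hits: 1.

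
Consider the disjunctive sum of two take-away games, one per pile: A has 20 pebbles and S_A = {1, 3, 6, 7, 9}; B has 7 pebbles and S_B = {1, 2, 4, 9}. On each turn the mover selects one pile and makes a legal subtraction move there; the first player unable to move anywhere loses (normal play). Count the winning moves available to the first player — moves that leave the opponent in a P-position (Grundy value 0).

3

Pile A, S = {1, 3, 6, 7, 9}:
n :  0  1  2  3  4  5  6  7  8  9 10 11 12 13 14 15 16 17 18 19 20
G :  0  1  0  1  0  1  2  3  2  3  2  3  0  1  0  1  0  1  2  3  2
G_A(20) = 2.
Pile B, S = {1, 2, 4, 9}:
G(0) = 0
G(1) = mex{0} = 1
G(2) = mex{1,0} = 2
G(3) = mex{2,1} = 0
G(4) = mex{0,2,0} = 1
G(5) = mex{1,0,1} = 2
G(6) = mex{2,1,2} = 0
G(7) = mex{0,2,0} = 1
G_B(7) = 1.
Combined Grundy value = 2 ⊕ 1 = 3.
A winning move leaves total XOR = 0, i.e. changes one component's Grundy value g to g ⊕ X where X is the current total.
Pile A: need g' = 2⊕3 = 1. Options: 20−1→G=3, 20−3→G=1, 20−6→G=0, 20−7→G=1, 20−9→G=3. Hits: 2.
Pile B: need g' = 1⊕3 = 2. Options: 7−1→G=0, 7−2→G=2, 7−4→G=0. Hits: 1.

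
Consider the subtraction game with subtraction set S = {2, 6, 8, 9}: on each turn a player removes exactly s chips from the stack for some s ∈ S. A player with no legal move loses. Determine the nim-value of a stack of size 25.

3

n :  0  1  2  3  4  5  6  7  8  9 10 11 12 13 14 15 16 17 18 19 20 21 22 23 24 25
G :  0  0  1  1  0  0  1  1  2  2  3  3  2  2  3  0  0  1  1  0  0  1  1  2  2  3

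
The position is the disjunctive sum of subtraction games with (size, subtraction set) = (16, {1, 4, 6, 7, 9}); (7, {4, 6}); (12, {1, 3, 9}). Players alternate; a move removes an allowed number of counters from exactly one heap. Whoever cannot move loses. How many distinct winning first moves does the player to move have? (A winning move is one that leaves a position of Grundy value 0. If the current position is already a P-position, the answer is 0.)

Heap A, S = {1, 4, 6, 7, 9}:
n :  0  1  2  3  4  5  6  7  8  9 10 11 12 13 14 15 16
G :  0  1  0  1  2  0  1  2  3  2  0  1  2  0  1  0  1
G_A(16) = 1.
Heap B, S = {4, 6}:
n : 0 1 2 3 4 5 6 7
G : 0 0 0 0 1 1 1 1
G_B(7) = 1.
Heap C, S = {1, 3, 9}:
G(0) = 0
G(1) = mex{0} = 1
G(2) = mex{1} = 0
G(3) = mex{0,0} = 1
G(4) = mex{1,1} = 0
G(5) = mex{0,0} = 1
G(6) = mex{1,1} = 0
G(7) = mex{0,0} = 1
G(8) = mex{1,1} = 0
G(9) = mex{0,0,0} = 1
G(10) = mex{1,1,1} = 0
G(11) = mex{0,0,0} = 1
G(12) = mex{1,1,1} = 0
G_C(12) = 0.
Combined Grundy value = 1 ⊕ 1 ⊕ 0 = 0.
A winning move leaves total XOR = 0, i.e. changes one component's Grundy value g to g ⊕ X where X is the current total.
Heap A: target g' = 1⊕0 = 1, but every legal move changes the Grundy value (mex property), so 0 moves.
Heap B: target g' = 1⊕0 = 1, but every legal move changes the Grundy value (mex property), so 0 moves.
Heap C: target g' = 0⊕0 = 0, but every legal move changes the Grundy value (mex property), so 0 moves.

0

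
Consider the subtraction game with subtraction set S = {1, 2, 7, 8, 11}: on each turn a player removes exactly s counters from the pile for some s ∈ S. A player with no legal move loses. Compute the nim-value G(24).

G(0) = 0
G(1) = mex{0} = 1
G(2) = mex{1,0} = 2
G(3) = mex{2,1} = 0
G(4) = mex{0,2} = 1
G(5) = mex{1,0} = 2
G(6) = mex{2,1} = 0
G(7) = mex{0,2,0} = 1
G(8) = mex{1,0,1,0} = 2
G(9) = mex{2,1,2,1} = 0
G(10) = mex{0,2,0,2} = 1
G(11) = mex{1,0,1,0,0} = 2
G(12) = mex{2,1,2,1,1} = 0
G(13) = mex{0,2,0,2,2} = 1
G(14) = mex{1,0,1,0,0} = 2
G(15) = mex{2,1,2,1,1} = 0
G(16) = mex{0,2,0,2,2} = 1
G(17) = mex{1,0,1,0,0} = 2
G(18) = mex{2,1,2,1,1} = 0
G(19) = mex{0,2,0,2,2} = 1
G(20) = mex{1,0,1,0,0} = 2
G(21) = mex{2,1,2,1,1} = 0
G(22) = mex{0,2,0,2,2} = 1
G(23) = mex{1,0,1,0,0} = 2
G(24) = mex{2,1,2,1,1} = 0

0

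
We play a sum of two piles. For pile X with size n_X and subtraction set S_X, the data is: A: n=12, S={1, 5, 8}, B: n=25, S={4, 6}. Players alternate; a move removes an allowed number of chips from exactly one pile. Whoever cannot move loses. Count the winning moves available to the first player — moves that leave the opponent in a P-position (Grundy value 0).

2

Pile A, S = {1, 5, 8}:
G(0) = 0
G(1) = mex{0} = 1
G(2) = mex{1} = 0
G(3) = mex{0} = 1
G(4) = mex{1} = 0
G(5) = mex{0,0} = 1
G(6) = mex{1,1} = 0
G(7) = mex{0,0} = 1
G(8) = mex{1,1,0} = 2
G(9) = mex{2,0,1} = 3
G(10) = mex{3,1,0} = 2
G(11) = mex{2,0,1} = 3
G(12) = mex{3,1,0} = 2
G_A(12) = 2.
Pile B, S = {4, 6}:
n :  0  1  2  3  4  5  6  7  8  9 10 11 12 13 14 15 16 17 18 19 20 21 22 23 24 25
G :  0  0  0  0  1  1  1  1  2  2  0  0  0  0  1  1  1  1  2  2  0  0  0  0  1  1
G_B(25) = 1.
Combined Grundy value = 2 ⊕ 1 = 3.
A winning move leaves total XOR = 0, i.e. changes one component's Grundy value g to g ⊕ X where X is the current total.
Pile A: need g' = 2⊕3 = 1. Options: 12−1→G=3, 12−5→G=1, 12−8→G=0. Hits: 1.
Pile B: need g' = 1⊕3 = 2. Options: 25−4→G=0, 25−6→G=2. Hits: 1.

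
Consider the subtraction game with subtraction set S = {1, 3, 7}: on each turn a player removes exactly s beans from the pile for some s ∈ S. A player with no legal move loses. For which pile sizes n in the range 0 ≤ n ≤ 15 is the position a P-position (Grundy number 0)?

0, 2, 4, 6, 8, 10, 12, 14

G(0) = 0
G(1) = mex{0} = 1
G(2) = mex{1} = 0
G(3) = mex{0,0} = 1
G(4) = mex{1,1} = 0
G(5) = mex{0,0} = 1
G(6) = mex{1,1} = 0
G(7) = mex{0,0,0} = 1
G(8) = mex{1,1,1} = 0
G(9) = mex{0,0,0} = 1
G(10) = mex{1,1,1} = 0
G(11) = mex{0,0,0} = 1
G(12) = mex{1,1,1} = 0
G(13) = mex{0,0,0} = 1
G(14) = mex{1,1,1} = 0
G(15) = mex{0,0,0} = 1
P-positions are exactly the n with G(n) = 0.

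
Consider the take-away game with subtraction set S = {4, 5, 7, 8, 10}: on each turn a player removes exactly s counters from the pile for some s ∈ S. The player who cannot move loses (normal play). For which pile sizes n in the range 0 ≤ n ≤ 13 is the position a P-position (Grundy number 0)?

n :  0  1  2  3  4  5  6  7  8  9 10 11 12 13
G :  0  0  0  0  1  1  1  1  2  2  2  2  3  3
P-positions are exactly the n with G(n) = 0.

0, 1, 2, 3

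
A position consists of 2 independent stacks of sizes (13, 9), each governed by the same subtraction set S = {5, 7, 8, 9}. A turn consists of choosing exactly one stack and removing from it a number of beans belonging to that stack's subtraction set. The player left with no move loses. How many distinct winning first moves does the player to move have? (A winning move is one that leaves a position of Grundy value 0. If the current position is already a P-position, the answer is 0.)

All stacks use S = {5, 7, 8, 9}:
n :  0  1  2  3  4  5  6  7  8  9 10 11 12 13
G :  0  0  0  0  0  1  1  1  1  1  2  2  2  2
Stack A: G(13) = 2.
Stack B: G(9) = 1.
Combined Grundy value = 2 ⊕ 1 = 3.
A winning move leaves total XOR = 0, i.e. changes one component's Grundy value g to g ⊕ X where X is the current total.
Stack A: need g' = 2⊕3 = 1. Options: 13−5→G=1, 13−7→G=1, 13−8→G=1, 13−9→G=0. Hits: 3.
Stack B: need g' = 1⊕3 = 2. Options: 9−5→G=0, 9−7→G=0, 9−8→G=0, 9−9→G=0. Hits: 0.

3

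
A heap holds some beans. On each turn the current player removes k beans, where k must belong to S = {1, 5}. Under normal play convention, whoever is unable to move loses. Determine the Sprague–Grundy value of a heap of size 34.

G(0) = 0
G(1) = mex{0} = 1
G(2) = mex{1} = 0
G(3) = mex{0} = 1
G(4) = mex{1} = 0
G(5) = mex{0,0} = 1
G(6) = mex{1,1} = 0
G(7) = mex{0,0} = 1
G(8) = mex{1,1} = 0
G(9) = mex{0,0} = 1
G(10) = mex{1,1} = 0
G(11) = mex{0,0} = 1
G(12) = mex{1,1} = 0
G(13) = mex{0,0} = 1
G(14) = mex{1,1} = 0
G(15) = mex{0,0} = 1
G(16) = mex{1,1} = 0
G(17) = mex{0,0} = 1
G(18) = mex{1,1} = 0
G(19) = mex{0,0} = 1
G(20) = mex{1,1} = 0
G(21) = mex{0,0} = 1
G(22) = mex{1,1} = 0
G(23) = mex{0,0} = 1
G(24) = mex{1,1} = 0
G(25) = mex{0,0} = 1
G(26) = mex{1,1} = 0
G(27) = mex{0,0} = 1
G(28) = mex{1,1} = 0
G(29) = mex{0,0} = 1
G(30) = mex{1,1} = 0
G(31) = mex{0,0} = 1
G(32) = mex{1,1} = 0
G(33) = mex{0,0} = 1
G(34) = mex{1,1} = 0

0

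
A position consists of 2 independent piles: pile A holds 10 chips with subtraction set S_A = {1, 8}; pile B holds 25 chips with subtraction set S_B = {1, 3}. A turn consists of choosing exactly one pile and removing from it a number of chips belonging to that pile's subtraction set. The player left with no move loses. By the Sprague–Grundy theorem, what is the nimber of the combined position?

0

Pile A, S = {1, 8}:
G(0) = 0
G(1) = mex{0} = 1
G(2) = mex{1} = 0
G(3) = mex{0} = 1
G(4) = mex{1} = 0
G(5) = mex{0} = 1
G(6) = mex{1} = 0
G(7) = mex{0} = 1
G(8) = mex{1,0} = 2
G(9) = mex{2,1} = 0
G(10) = mex{0,0} = 1
G_A(10) = 1.
Pile B, S = {1, 3}:
n :  0  1  2  3  4  5  6  7  8  9 10 11 12 13 14 15 16 17 18 19 20 21 22 23 24 25
G :  0  1  0  1  0  1  0  1  0  1  0  1  0  1  0  1  0  1  0  1  0  1  0  1  0  1
G_B(25) = 1.
Combined Grundy value = 1 ⊕ 1 = 0.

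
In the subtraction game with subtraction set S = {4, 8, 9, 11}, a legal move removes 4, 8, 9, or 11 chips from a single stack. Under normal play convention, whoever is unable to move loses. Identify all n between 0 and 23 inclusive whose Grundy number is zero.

0, 1, 2, 3, 15, 16, 17, 18

G(0) = 0
G(1) = mex{} = 0
G(2) = mex{} = 0
G(3) = mex{} = 0
G(4) = mex{0} = 1
G(5) = mex{0} = 1
G(6) = mex{0} = 1
G(7) = mex{0} = 1
G(8) = mex{1,0} = 2
G(9) = mex{1,0,0} = 2
G(10) = mex{1,0,0} = 2
G(11) = mex{1,0,0,0} = 2
G(12) = mex{2,1,0,0} = 3
G(13) = mex{2,1,1,0} = 3
G(14) = mex{2,1,1,0} = 3
G(15) = mex{2,1,1,1} = 0
G(16) = mex{3,2,1,1} = 0
G(17) = mex{3,2,2,1} = 0
G(18) = mex{3,2,2,1} = 0
G(19) = mex{0,2,2,2} = 1
G(20) = mex{0,3,2,2} = 1
G(21) = mex{0,3,3,2} = 1
G(22) = mex{0,3,3,2} = 1
G(23) = mex{1,0,3,3} = 2
P-positions are exactly the n with G(n) = 0.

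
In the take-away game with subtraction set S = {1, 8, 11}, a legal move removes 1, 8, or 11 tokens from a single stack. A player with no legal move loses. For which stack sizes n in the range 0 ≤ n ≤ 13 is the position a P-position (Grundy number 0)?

0, 2, 4, 6, 9

n :  0  1  2  3  4  5  6  7  8  9 10 11 12 13
G :  0  1  0  1  0  1  0  1  2  0  1  2  3  2
P-positions are exactly the n with G(n) = 0.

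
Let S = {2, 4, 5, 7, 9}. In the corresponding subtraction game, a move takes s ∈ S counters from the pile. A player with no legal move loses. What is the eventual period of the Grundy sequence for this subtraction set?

G(0) = 0
G(1) = mex{} = 0
G(2) = mex{0} = 1
G(3) = mex{0} = 1
G(4) = mex{1,0} = 2
G(5) = mex{1,0,0} = 2
G(6) = mex{2,1,0} = 3
G(7) = mex{2,1,1,0} = 3
G(8) = mex{3,2,1,0} = 4
G(9) = mex{3,2,2,1,0} = 4
G(10) = mex{4,3,2,1,0} = 5
G(11) = mex{4,3,3,2,1} = 0
G(12) = mex{5,4,3,2,1} = 0
G(13) = mex{0,4,4,3,2} = 1
G(14) = mex{0,5,4,3,2} = 1
G(15) = mex{1,0,5,4,3} = 2
G(16) = mex{1,0,0,4,3} = 2
G(17) = mex{2,1,0,5,4} = 3
G(18) = mex{2,1,1,0,4} = 3
G(19) = mex{3,2,1,0,5} = 4
G(20) = mex{3,2,2,1,0} = 4
G(21) = mex{4,3,2,1,0} = 5
G(22) = mex{4,3,3,2,1} = 0
G(23) = mex{5,4,3,2,1} = 0
G(n+11) = G(n) holds for n = 0,…,8 (a full window of length max(S) = 9), so the sequence is purely periodic with period 11.

11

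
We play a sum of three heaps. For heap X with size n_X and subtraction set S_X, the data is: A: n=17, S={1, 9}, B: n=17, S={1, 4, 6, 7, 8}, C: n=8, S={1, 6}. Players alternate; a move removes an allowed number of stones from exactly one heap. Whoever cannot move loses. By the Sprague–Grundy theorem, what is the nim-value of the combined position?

1

Heap A, S = {1, 9}:
G(0) = 0
G(1) = mex{0} = 1
G(2) = mex{1} = 0
G(3) = mex{0} = 1
G(4) = mex{1} = 0
G(5) = mex{0} = 1
G(6) = mex{1} = 0
G(7) = mex{0} = 1
G(8) = mex{1} = 0
G(9) = mex{0,0} = 1
G(10) = mex{1,1} = 0
G(11) = mex{0,0} = 1
G(12) = mex{1,1} = 0
G(13) = mex{0,0} = 1
G(14) = mex{1,1} = 0
G(15) = mex{0,0} = 1
G(16) = mex{1,1} = 0
G(17) = mex{0,0} = 1
G_A(17) = 1.
Heap B, S = {1, 4, 6, 7, 8}:
n :  0  1  2  3  4  5  6  7  8  9 10 11 12 13 14 15 16 17
G :  0  1  0  1  2  0  1  2  3  2  3  4  5  3  0  1  0  1
G_B(17) = 1.
Heap C, S = {1, 6}:
n : 0 1 2 3 4 5 6 7 8
G : 0 1 0 1 0 1 2 0 1
G_C(8) = 1.
Combined Grundy value = 1 ⊕ 1 ⊕ 1 = 1.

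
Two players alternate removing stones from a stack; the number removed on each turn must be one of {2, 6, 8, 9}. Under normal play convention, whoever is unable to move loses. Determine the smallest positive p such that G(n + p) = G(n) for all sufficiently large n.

n :  0  1  2  3  4  5  6  7  8  9 10 11 12 13 14 15 16 17 18 19 20 21 22 23 24 25 26 27 28 29 30 31
G :  0  0  1  1  0  0  1  1  2  2  3  3  2  2  3  0  0  1  1  0  0  1  1  2  2  3  3  2  2  3  0  0
G(n+15) = G(n) holds for n = 0,…,8 (a full window of length max(S) = 9), so the sequence is purely periodic with period 15.

15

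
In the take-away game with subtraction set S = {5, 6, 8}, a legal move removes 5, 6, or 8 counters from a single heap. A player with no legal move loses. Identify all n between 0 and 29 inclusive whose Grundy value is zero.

G(0) = 0
G(1) = mex{} = 0
G(2) = mex{} = 0
G(3) = mex{} = 0
G(4) = mex{} = 0
G(5) = mex{0} = 1
G(6) = mex{0,0} = 1
G(7) = mex{0,0} = 1
G(8) = mex{0,0,0} = 1
G(9) = mex{0,0,0} = 1
G(10) = mex{1,0,0} = 2
G(11) = mex{1,1,0} = 2
G(12) = mex{1,1,0} = 2
G(13) = mex{1,1,1} = 0
G(14) = mex{1,1,1} = 0
G(15) = mex{2,1,1} = 0
G(16) = mex{2,2,1} = 0
G(17) = mex{2,2,1} = 0
G(18) = mex{0,2,2} = 1
G(19) = mex{0,0,2} = 1
G(20) = mex{0,0,2} = 1
G(21) = mex{0,0,0} = 1
G(22) = mex{0,0,0} = 1
G(23) = mex{1,0,0} = 2
G(24) = mex{1,1,0} = 2
G(25) = mex{1,1,0} = 2
G(26) = mex{1,1,1} = 0
G(27) = mex{1,1,1} = 0
G(28) = mex{2,1,1} = 0
G(29) = mex{2,2,1} = 0
P-positions are exactly the n with G(n) = 0.

0, 1, 2, 3, 4, 13, 14, 15, 16, 17, 26, 27, 28, 29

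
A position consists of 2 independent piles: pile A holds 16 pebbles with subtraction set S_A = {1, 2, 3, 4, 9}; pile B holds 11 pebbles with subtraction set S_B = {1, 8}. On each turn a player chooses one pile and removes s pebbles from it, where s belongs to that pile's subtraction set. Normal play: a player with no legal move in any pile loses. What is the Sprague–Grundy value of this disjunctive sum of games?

Pile A, S = {1, 2, 3, 4, 9}:
G(0) = 0
G(1) = mex{0} = 1
G(2) = mex{1,0} = 2
G(3) = mex{2,1,0} = 3
G(4) = mex{3,2,1,0} = 4
G(5) = mex{4,3,2,1} = 0
G(6) = mex{0,4,3,2} = 1
G(7) = mex{1,0,4,3} = 2
G(8) = mex{2,1,0,4} = 3
G(9) = mex{3,2,1,0,0} = 4
G(10) = mex{4,3,2,1,1} = 0
G(11) = mex{0,4,3,2,2} = 1
G(12) = mex{1,0,4,3,3} = 2
G(13) = mex{2,1,0,4,4} = 3
G(14) = mex{3,2,1,0,0} = 4
G(15) = mex{4,3,2,1,1} = 0
G(16) = mex{0,4,3,2,2} = 1
G_A(16) = 1.
Pile B, S = {1, 8}:
G(0) = 0
G(1) = mex{0} = 1
G(2) = mex{1} = 0
G(3) = mex{0} = 1
G(4) = mex{1} = 0
G(5) = mex{0} = 1
G(6) = mex{1} = 0
G(7) = mex{0} = 1
G(8) = mex{1,0} = 2
G(9) = mex{2,1} = 0
G(10) = mex{0,0} = 1
G(11) = mex{1,1} = 0
G_B(11) = 0.
Combined Grundy value = 1 ⊕ 0 = 1.

1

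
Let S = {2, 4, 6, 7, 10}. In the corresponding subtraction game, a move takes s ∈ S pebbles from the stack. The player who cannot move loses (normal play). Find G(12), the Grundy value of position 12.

0

G(0) = 0
G(1) = mex{} = 0
G(2) = mex{0} = 1
G(3) = mex{0} = 1
G(4) = mex{1,0} = 2
G(5) = mex{1,0} = 2
G(6) = mex{2,1,0} = 3
G(7) = mex{2,1,0,0} = 3
G(8) = mex{3,2,1,0} = 4
G(9) = mex{3,2,1,1} = 0
G(10) = mex{4,3,2,1,0} = 5
G(11) = mex{0,3,2,2,0} = 1
G(12) = mex{5,4,3,2,1} = 0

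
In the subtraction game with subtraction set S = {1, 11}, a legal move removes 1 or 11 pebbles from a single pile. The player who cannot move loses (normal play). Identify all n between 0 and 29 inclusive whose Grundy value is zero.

n :  0  1  2  3  4  5  6  7  8  9 10 11 12 13 14 15 16 17 18 19 20 21 22 23 24 25 26 27 28 29
G :  0  1  0  1  0  1  0  1  0  1  0  1  0  1  0  1  0  1  0  1  0  1  0  1  0  1  0  1  0  1
P-positions are exactly the n with G(n) = 0.

0, 2, 4, 6, 8, 10, 12, 14, 16, 18, 20, 22, 24, 26, 28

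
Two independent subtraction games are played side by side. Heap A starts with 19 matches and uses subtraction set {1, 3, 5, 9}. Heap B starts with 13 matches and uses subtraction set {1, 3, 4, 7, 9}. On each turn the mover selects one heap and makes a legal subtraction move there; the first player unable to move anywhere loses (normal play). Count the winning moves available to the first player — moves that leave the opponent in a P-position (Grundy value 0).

Heap A, S = {1, 3, 5, 9}:
G(0) = 0
G(1) = mex{0} = 1
G(2) = mex{1} = 0
G(3) = mex{0,0} = 1
G(4) = mex{1,1} = 0
G(5) = mex{0,0,0} = 1
G(6) = mex{1,1,1} = 0
G(7) = mex{0,0,0} = 1
G(8) = mex{1,1,1} = 0
G(9) = mex{0,0,0,0} = 1
G(10) = mex{1,1,1,1} = 0
G(11) = mex{0,0,0,0} = 1
G(12) = mex{1,1,1,1} = 0
G(13) = mex{0,0,0,0} = 1
G(14) = mex{1,1,1,1} = 0
G(15) = mex{0,0,0,0} = 1
G(16) = mex{1,1,1,1} = 0
G(17) = mex{0,0,0,0} = 1
G(18) = mex{1,1,1,1} = 0
G(19) = mex{0,0,0,0} = 1
G_A(19) = 1.
Heap B, S = {1, 3, 4, 7, 9}:
G(0) = 0
G(1) = mex{0} = 1
G(2) = mex{1} = 0
G(3) = mex{0,0} = 1
G(4) = mex{1,1,0} = 2
G(5) = mex{2,0,1} = 3
G(6) = mex{3,1,0} = 2
G(7) = mex{2,2,1,0} = 3
G(8) = mex{3,3,2,1} = 0
G(9) = mex{0,2,3,0,0} = 1
G(10) = mex{1,3,2,1,1} = 0
G(11) = mex{0,0,3,2,0} = 1
G(12) = mex{1,1,0,3,1} = 2
G(13) = mex{2,0,1,2,2} = 3
G_B(13) = 3.
Combined Grundy value = 1 ⊕ 3 = 2.
A winning move leaves total XOR = 0, i.e. changes one component's Grundy value g to g ⊕ X where X is the current total.
Heap A: need g' = 1⊕2 = 3. Options: 19−1→G=0, 19−3→G=0, 19−5→G=0, 19−9→G=0. Hits: 0.
Heap B: need g' = 3⊕2 = 1. Options: 13−1→G=2, 13−3→G=0, 13−4→G=1, 13−7→G=2, 13−9→G=2. Hits: 1.

1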